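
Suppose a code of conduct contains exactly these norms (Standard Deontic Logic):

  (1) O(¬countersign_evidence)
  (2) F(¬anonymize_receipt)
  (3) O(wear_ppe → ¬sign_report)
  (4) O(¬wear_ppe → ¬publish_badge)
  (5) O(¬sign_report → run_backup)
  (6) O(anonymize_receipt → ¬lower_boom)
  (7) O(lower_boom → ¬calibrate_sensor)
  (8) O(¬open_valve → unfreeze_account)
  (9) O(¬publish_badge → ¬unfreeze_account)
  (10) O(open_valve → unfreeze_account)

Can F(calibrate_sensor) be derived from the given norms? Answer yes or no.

No

Premise 7 is O(lower_boom → ¬calibrate_sensor), but O(lower_boom) is not derivable from the premises, so it does not yield O(¬calibrate_sensor).
No other premise forces O(¬calibrate_sensor). An ideal world satisfying every premise can still have calibrate_sensor true, so F(calibrate_sensor) is not derivable.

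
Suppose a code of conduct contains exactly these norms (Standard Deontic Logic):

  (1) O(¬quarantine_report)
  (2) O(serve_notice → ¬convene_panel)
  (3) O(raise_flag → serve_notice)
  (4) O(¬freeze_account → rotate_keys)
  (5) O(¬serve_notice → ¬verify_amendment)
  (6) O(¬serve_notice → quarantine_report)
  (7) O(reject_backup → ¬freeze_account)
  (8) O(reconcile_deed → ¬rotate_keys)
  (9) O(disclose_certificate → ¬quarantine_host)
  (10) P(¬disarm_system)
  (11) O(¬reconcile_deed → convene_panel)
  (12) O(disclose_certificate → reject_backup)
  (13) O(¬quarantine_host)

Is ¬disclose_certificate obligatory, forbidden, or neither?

Obligatory

Premise 1 states O(¬quarantine_report) outright.
Premise 6, O(¬serve_notice → quarantine_report), contraposes to O(¬quarantine_report → serve_notice); with O(¬quarantine_report) we get O(serve_notice).
Premise 2 is O(serve_notice → ¬convene_panel); since O(serve_notice), deontic closure gives O(¬convene_panel).
The contrapositive of premise 11 (O(¬reconcile_deed → convene_panel)) is O(¬convene_panel → reconcile_deed), and O(¬convene_panel) is already established, so O(reconcile_deed).
Premise 8 is O(reconcile_deed → ¬rotate_keys); since O(reconcile_deed), deontic closure gives O(¬rotate_keys).
Premise 4, O(¬freeze_account → rotate_keys), contraposes to O(¬rotate_keys → freeze_account); with O(¬rotate_keys) we get O(freeze_account).
Premise 7 is O(reject_backup → ¬freeze_account); contrapositively O(freeze_account → ¬reject_backup). Since O(freeze_account) holds, K gives O(¬reject_backup).
Premise 12, O(disclose_certificate → reject_backup), contraposes to O(¬reject_backup → ¬disclose_certificate); with O(¬reject_backup) we get O(¬disclose_certificate).
Premises 3, 5, 9, 10, 13 do not contribute to this derivation.
Hence ¬disclose_certificate is obligatory.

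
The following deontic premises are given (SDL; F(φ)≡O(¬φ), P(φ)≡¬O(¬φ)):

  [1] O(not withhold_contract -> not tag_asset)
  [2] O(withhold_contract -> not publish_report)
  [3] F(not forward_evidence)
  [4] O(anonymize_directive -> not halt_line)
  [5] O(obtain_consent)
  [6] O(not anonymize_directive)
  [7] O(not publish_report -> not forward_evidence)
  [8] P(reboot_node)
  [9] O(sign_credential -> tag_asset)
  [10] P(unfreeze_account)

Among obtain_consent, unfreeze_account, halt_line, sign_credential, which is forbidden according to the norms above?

sign_credential

F(not forward_evidence) at premise 3 means O(forward_evidence).
Premise 7, O(not publish_report -> not forward_evidence), contraposes to O(forward_evidence -> publish_report); with O(forward_evidence) we get O(publish_report).
The contrapositive of premise 2 (O(withhold_contract -> not publish_report)) is O(publish_report -> not withhold_contract), and O(publish_report) is already established, so O(not withhold_contract).
From O(not withhold_contract) and premise 1, O(not withhold_contract -> not tag_asset), we obtain O(not tag_asset).
Premise 9 is O(sign_credential -> tag_asset); contrapositively O(not tag_asset -> not sign_credential). Since O(not tag_asset) holds, K gives O(not sign_credential).
So O(not sign_credential) holds, i.e. sign_credential is forbidden. None of the other listed options is forbidden under the premises.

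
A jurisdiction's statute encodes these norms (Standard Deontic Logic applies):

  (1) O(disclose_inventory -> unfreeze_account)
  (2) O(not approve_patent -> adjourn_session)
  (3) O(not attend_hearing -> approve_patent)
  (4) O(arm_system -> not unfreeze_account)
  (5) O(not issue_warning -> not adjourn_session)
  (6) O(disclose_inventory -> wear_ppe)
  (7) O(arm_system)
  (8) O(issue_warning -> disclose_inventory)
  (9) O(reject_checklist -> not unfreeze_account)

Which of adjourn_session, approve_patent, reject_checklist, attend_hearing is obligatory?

From premise 7 we have O(arm_system).
With premise 4, O(arm_system -> not unfreeze_account), the K-axiom yields O(not unfreeze_account).
Premise 1 is O(disclose_inventory -> unfreeze_account); contrapositively O(not unfreeze_account -> not disclose_inventory). Since O(not unfreeze_account) holds, K gives O(not disclose_inventory).
The contrapositive of premise 8 (O(issue_warning -> disclose_inventory)) is O(not disclose_inventory -> not issue_warning), and O(not disclose_inventory) is already established, so O(not issue_warning).
From O(not issue_warning) and premise 5, O(not issue_warning -> not adjourn_session), we obtain O(not adjourn_session).
Premise 2, O(not approve_patent -> adjourn_session), contraposes to O(not adjourn_session -> approve_patent); with O(not adjourn_session) we get O(approve_patent).
So O(approve_patent) holds — approve_patent is obligatory. None of the other listed options is made obligatory by any chain of premises.

approve_patent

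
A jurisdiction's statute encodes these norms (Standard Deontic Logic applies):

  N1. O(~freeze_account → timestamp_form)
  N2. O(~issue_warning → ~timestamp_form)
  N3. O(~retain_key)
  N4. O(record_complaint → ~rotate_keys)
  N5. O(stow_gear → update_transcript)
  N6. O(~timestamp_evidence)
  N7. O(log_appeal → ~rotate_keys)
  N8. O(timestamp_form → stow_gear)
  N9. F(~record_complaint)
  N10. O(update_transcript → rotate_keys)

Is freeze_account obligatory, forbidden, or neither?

Obligatory

F(~record_complaint) at premise 9 means O(record_complaint).
From O(record_complaint) and premise 4, O(record_complaint → ~rotate_keys), we obtain O(~rotate_keys).
Premise 10, O(update_transcript → rotate_keys), contraposes to O(~rotate_keys → ~update_transcript); with O(~rotate_keys) we get O(~update_transcript).
Premise 5 is O(stow_gear → update_transcript); contrapositively O(~update_transcript → ~stow_gear). Since O(~update_transcript) holds, K gives O(~stow_gear).
The contrapositive of premise 8 (O(timestamp_form → stow_gear)) is O(~stow_gear → ~timestamp_form), and O(~stow_gear) is already established, so O(~timestamp_form).
Premise 1, O(~freeze_account → timestamp_form), contraposes to O(~timestamp_form → freeze_account); with O(~timestamp_form) we get O(freeze_account).
Premises 2, 3, 6, 7 do not contribute to this derivation.
Hence freeze_account is obligatory.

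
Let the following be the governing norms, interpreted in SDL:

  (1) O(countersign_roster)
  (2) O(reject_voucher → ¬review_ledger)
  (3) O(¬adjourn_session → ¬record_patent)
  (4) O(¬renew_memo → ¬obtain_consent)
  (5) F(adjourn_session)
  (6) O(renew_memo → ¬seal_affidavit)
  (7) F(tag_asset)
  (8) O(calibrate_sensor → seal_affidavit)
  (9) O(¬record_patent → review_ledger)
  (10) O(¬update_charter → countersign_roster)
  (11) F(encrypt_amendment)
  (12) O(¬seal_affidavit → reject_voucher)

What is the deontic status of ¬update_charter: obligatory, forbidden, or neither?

Premise 10 is O(¬update_charter → countersign_roster); even if O(countersign_roster) held, inferring O(¬update_charter) would be affirming the consequent — invalid.
No premise or chain of K-axiom applications forces O(¬update_charter), and none forces O(update_charter). So ¬update_charter is neither obligatory nor forbidden under these norms.

Neither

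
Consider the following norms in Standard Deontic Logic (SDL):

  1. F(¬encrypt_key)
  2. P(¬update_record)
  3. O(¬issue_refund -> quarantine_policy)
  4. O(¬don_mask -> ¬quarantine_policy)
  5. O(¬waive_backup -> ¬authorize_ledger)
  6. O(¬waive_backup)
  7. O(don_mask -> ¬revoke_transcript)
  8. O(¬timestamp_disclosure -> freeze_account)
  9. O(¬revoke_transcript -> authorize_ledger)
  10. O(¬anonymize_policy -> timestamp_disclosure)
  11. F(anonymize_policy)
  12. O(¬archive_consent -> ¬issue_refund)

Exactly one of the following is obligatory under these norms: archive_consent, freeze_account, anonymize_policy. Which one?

archive_consent

Premise 6 states O(¬waive_backup) outright.
With premise 5, O(¬waive_backup -> ¬authorize_ledger), the K-axiom yields O(¬authorize_ledger).
The contrapositive of premise 9 (O(¬revoke_transcript -> authorize_ledger)) is O(¬authorize_ledger -> revoke_transcript), and O(¬authorize_ledger) is already established, so O(revoke_transcript).
The contrapositive of premise 7 (O(don_mask -> ¬revoke_transcript)) is O(revoke_transcript -> ¬don_mask), and O(revoke_transcript) is already established, so O(¬don_mask).
Premise 4 is O(¬don_mask -> ¬quarantine_policy); since O(¬don_mask), deontic closure gives O(¬quarantine_policy).
Premise 3, O(¬issue_refund -> quarantine_policy), contraposes to O(¬quarantine_policy -> issue_refund); with O(¬quarantine_policy) we get O(issue_refund).
The contrapositive of premise 12 (O(¬archive_consent -> ¬issue_refund)) is O(issue_refund -> archive_consent), and O(issue_refund) is already established, so O(archive_consent).
So O(archive_consent) holds — archive_consent is obligatory. None of the other listed options is made obligatory by any chain of premises.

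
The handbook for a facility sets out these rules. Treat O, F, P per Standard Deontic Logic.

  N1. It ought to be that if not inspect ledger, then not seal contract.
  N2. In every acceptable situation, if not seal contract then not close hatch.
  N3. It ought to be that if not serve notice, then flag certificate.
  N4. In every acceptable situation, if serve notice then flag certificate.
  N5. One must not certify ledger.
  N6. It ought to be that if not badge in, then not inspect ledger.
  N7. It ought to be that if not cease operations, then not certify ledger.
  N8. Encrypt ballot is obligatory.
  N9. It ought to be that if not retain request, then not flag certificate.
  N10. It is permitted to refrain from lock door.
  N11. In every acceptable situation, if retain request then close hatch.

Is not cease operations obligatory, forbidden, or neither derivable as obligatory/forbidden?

Premise 7 is O(¬cease_operations → ¬certify_ledger); even if O(¬certify_ledger) held, inferring O(¬cease_operations) would be affirming the consequent — invalid.
No premise or chain of K-axiom applications forces O(¬cease_operations), and none forces O(cease_operations). So ¬cease_operations is neither obligatory nor forbidden under these norms.

Neither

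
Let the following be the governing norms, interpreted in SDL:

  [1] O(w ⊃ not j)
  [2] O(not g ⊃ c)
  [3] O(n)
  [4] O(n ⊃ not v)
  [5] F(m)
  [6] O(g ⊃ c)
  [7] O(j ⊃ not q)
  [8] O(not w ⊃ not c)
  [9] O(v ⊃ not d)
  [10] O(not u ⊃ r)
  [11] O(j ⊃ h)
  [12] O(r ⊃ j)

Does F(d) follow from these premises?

No

Premise 9 is O(v ⊃ not d), but O(v) is not derivable from the premises, so it does not yield O(not d).
No other premise forces O(not d). An ideal world satisfying every premise can still have d true, so F(d) is not derivable.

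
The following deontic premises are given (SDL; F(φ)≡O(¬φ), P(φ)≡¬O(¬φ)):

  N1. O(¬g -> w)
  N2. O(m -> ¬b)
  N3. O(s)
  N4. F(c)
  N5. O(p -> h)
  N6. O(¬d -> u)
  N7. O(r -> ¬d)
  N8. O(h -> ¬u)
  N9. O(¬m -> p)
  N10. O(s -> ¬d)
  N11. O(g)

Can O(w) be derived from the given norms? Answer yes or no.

No

Premise 1 is O(¬g -> w), but O(¬g) is not derivable from the premises, so it does not yield O(w).
No other premise forces O(w). An ideal world satisfying every premise can still have w false, so O(w) is not derivable.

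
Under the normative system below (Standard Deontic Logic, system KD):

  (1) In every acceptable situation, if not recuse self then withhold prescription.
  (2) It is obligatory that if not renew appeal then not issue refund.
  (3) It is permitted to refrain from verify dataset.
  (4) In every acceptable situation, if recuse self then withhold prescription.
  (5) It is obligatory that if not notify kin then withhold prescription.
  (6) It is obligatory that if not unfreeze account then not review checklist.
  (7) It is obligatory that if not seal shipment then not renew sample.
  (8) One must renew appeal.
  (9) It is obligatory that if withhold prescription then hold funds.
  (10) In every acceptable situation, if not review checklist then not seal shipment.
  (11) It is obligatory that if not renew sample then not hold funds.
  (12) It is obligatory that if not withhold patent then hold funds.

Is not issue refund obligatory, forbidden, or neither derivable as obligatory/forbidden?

Premise 2 is O(¬renew_appeal → ¬issue_refund), but O(¬renew_appeal) is not derivable from the premises, so it does not yield O(¬issue_refund).
No premise or chain of K-axiom applications forces O(¬issue_refund), and none forces O(issue_refund). So ¬issue_refund is neither obligatory nor forbidden under these norms.

Neither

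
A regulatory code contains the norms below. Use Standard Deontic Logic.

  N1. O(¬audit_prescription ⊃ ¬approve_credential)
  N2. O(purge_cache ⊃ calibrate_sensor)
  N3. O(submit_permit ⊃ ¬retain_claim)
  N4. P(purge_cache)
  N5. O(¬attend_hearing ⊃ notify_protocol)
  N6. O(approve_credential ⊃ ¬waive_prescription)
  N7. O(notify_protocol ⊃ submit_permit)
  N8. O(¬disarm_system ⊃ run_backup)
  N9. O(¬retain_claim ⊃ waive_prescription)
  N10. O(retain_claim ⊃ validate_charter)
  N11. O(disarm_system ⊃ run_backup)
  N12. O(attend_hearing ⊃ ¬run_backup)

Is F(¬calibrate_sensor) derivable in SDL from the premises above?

No

Premise 2 is O(purge_cache ⊃ calibrate_sensor), but O(purge_cache) is not derivable from the premises (the permission P(purge_cache) asserts only ¬O(¬purge_cache), not O(purge_cache)), so it does not yield O(calibrate_sensor).
No other premise forces O(calibrate_sensor). An ideal world satisfying every premise can still have ¬calibrate_sensor true, so F(¬calibrate_sensor) is not derivable.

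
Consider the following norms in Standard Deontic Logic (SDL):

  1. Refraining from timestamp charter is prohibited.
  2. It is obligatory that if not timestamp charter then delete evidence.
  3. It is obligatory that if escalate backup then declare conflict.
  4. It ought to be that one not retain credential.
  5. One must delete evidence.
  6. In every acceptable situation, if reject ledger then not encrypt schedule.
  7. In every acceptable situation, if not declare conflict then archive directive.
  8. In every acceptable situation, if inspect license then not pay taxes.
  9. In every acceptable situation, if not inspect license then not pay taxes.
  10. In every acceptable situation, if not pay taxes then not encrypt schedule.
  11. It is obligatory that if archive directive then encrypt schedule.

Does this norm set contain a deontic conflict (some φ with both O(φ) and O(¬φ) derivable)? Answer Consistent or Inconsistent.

Premise 2 is O(¬timestamp_charter → delete_evidence); even if O(delete_evidence) held, inferring O(¬timestamp_charter) would be affirming the consequent — invalid.
So O(¬timestamp_charter) is not derivable, and the apparent clash with O(timestamp_charter) does not arise.
A world satisfying every obligation exists (e.g. archive_directive=false, declare_conflict=true, delete_evidence=true, encrypt_schedule=false, escalate_backup=false, inspect_license=false, pay_taxes=false, reject_ledger=false, retain_credential=false, timestamp_charter=true); no atom is both obligatory and forbidden, so the set is consistent.

Consistent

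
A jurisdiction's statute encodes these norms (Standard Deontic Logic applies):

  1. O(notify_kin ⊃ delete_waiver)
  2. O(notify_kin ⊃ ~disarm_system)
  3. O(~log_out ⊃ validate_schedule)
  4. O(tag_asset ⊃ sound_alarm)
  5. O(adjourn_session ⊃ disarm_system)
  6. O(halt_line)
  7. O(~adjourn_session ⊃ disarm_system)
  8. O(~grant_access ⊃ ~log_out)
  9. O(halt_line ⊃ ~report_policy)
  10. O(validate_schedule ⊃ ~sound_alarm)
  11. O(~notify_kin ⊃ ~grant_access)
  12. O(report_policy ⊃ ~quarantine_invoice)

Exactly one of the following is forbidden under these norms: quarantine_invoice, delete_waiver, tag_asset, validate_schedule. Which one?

Premises 7 and 5 cover both cases: O(~adjourn_session ⊃ disarm_system) and O(adjourn_session ⊃ disarm_system). Since ~adjourn_session ∨ adjourn_session is a tautology, O(disarm_system) follows.
Premise 2 is O(notify_kin ⊃ ~disarm_system); contrapositively O(disarm_system ⊃ ~notify_kin). Since O(disarm_system) holds, K gives O(~notify_kin).
From O(~notify_kin) and premise 11, O(~notify_kin ⊃ ~grant_access), we obtain O(~grant_access).
Premise 8 is O(~grant_access ⊃ ~log_out); since O(~grant_access), deontic closure gives O(~log_out).
Applying K to premise 3 (O(~log_out ⊃ validate_schedule)) and O(~log_out) yields O(validate_schedule).
Premise 10 is O(validate_schedule ⊃ ~sound_alarm); since O(validate_schedule), deontic closure gives O(~sound_alarm).
Premise 4, O(tag_asset ⊃ sound_alarm), contraposes to O(~sound_alarm ⊃ ~tag_asset); with O(~sound_alarm) we get O(~tag_asset).
So O(~tag_asset) holds, i.e. tag_asset is forbidden. None of the other listed options is forbidden under the premises.

tag_asset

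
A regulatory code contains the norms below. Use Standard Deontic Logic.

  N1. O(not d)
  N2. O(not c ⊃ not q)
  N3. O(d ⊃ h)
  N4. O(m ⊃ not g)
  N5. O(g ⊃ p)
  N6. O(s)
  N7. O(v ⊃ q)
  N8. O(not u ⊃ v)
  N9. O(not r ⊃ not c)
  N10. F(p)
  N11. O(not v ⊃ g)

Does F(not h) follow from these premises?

No

Premise 3 is O(d ⊃ h), but O(d) is not derivable from the premises, so it does not yield O(h).
No other premise forces O(h). An ideal world satisfying every premise can still have not h true, so F(not h) is not derivable.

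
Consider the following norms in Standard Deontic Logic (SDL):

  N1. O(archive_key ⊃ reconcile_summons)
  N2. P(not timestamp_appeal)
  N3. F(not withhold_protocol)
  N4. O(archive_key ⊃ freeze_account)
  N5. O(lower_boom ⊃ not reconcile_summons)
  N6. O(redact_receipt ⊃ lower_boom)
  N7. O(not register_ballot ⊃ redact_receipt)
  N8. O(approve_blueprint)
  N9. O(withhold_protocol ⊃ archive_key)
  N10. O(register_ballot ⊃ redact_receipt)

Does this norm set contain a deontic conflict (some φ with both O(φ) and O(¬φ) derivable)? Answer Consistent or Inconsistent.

Premises 10 and 7 are O(register_ballot ⊃ redact_receipt) and O(not register_ballot ⊃ redact_receipt); every ideal world satisfies register_ballot or not register_ballot, so in either case redact_receipt holds — hence O(redact_receipt).
From O(redact_receipt) and premise 6, O(redact_receipt ⊃ lower_boom), we obtain O(lower_boom).
Premise 5 is O(lower_boom ⊃ not reconcile_summons); since O(lower_boom), deontic closure gives O(not reconcile_summons).
Premise 1 is O(archive_key ⊃ reconcile_summons); contrapositively O(not reconcile_summons ⊃ not archive_key). Since O(not reconcile_summons) holds, K gives O(not archive_key).
The contrapositive of premise 9 (O(withhold_protocol ⊃ archive_key)) is O(not archive_key ⊃ not withhold_protocol), and O(not archive_key) is already established, so O(not withhold_protocol).
Yet premise 3 is F(not withhold_protocol), i.e. O(withhold_protocol).
We now have both O(not withhold_protocol) and O(withhold_protocol) — withhold_protocol is simultaneously obligatory and forbidden, violating the D-axiom.

Inconsistent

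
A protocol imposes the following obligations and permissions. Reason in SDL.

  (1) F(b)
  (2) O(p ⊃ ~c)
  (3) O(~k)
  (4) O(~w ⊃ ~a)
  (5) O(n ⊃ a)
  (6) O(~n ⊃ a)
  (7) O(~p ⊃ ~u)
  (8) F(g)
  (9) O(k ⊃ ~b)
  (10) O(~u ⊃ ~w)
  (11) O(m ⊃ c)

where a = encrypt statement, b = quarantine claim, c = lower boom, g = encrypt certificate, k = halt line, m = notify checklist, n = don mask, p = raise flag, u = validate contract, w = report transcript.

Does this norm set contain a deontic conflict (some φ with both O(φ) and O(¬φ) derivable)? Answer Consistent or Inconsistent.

Consistent

Premise 9 is O(k ⊃ ~b); even if O(~b) held, inferring O(k) would be affirming the consequent — invalid.
So O(k) is not derivable, and the apparent clash with O(~k) does not arise.
A world satisfying every obligation exists (e.g. a=true, b=false, c=false, g=false, k=false, m=false, n=false, p=true, u=true, w=true); no atom is both obligatory and forbidden, so the set is consistent.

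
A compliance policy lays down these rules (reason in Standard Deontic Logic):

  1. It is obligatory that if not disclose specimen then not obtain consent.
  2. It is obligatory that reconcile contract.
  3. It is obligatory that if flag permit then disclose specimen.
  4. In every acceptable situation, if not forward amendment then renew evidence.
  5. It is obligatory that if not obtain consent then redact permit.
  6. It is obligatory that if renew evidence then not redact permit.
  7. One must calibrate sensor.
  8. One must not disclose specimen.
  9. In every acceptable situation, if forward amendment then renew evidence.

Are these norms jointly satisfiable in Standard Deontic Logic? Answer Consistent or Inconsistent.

Inconsistent

By case analysis on ¬forward_amendment: premise 4 gives O(¬forward_amendment → renew_evidence) and premise 9 gives O(forward_amendment → renew_evidence), so O(renew_evidence) either way.
From O(renew_evidence) and premise 6, O(renew_evidence → ¬redact_permit), we obtain O(¬redact_permit).
The contrapositive of premise 5 (O(¬obtain_consent → redact_permit)) is O(¬redact_permit → obtain_consent), and O(¬redact_permit) is already established, so O(obtain_consent).
Premise 1, O(¬disclose_specimen → ¬obtain_consent), contraposes to O(obtain_consent → disclose_specimen); with O(obtain_consent) we get O(disclose_specimen).
However, F(disclose_specimen) at premise 8 amounts to O(¬disclose_specimen).
We now have both O(disclose_specimen) and O(¬disclose_specimen) — disclose_specimen is simultaneously obligatory and forbidden, violating the D-axiom.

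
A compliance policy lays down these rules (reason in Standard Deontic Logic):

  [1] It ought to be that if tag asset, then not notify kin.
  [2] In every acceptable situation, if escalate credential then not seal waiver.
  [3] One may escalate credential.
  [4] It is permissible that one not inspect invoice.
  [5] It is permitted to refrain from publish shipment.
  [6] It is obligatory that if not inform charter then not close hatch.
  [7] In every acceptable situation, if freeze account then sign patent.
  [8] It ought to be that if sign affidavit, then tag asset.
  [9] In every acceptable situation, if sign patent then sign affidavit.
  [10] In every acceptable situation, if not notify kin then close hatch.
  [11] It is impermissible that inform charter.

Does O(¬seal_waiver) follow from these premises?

No

Premise 2 is O(escalate_credential → ¬seal_waiver), but O(escalate_credential) is not derivable from the premises (the permission P(escalate_credential) asserts only ¬O(¬escalate_credential), not O(escalate_credential)), so it does not yield O(¬seal_waiver).
No other premise forces O(¬seal_waiver). An ideal world satisfying every premise can still have ¬seal_waiver false, so O(¬seal_waiver) is not derivable.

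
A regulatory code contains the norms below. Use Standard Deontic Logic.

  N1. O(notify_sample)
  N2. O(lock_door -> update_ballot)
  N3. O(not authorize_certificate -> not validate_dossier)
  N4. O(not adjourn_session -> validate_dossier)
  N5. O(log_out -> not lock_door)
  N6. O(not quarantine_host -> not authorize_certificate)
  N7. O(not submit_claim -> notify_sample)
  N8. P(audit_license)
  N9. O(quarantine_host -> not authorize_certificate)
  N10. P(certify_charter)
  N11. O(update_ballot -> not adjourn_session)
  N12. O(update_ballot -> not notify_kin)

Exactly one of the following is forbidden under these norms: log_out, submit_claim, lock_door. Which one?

lock_door

Premises 6 and 9 are O(not quarantine_host -> not authorize_certificate) and O(quarantine_host -> not authorize_certificate); every ideal world satisfies not quarantine_host or quarantine_host, so in either case not authorize_certificate holds — hence O(not authorize_certificate).
With premise 3, O(not authorize_certificate -> not validate_dossier), the K-axiom yields O(not validate_dossier).
Premise 4, O(not adjourn_session -> validate_dossier), contraposes to O(not validate_dossier -> adjourn_session); with O(not validate_dossier) we get O(adjourn_session).
Premise 11, O(update_ballot -> not adjourn_session), contraposes to O(adjourn_session -> not update_ballot); with O(adjourn_session) we get O(not update_ballot).
Premise 2 is O(lock_door -> update_ballot); contrapositively O(not update_ballot -> not lock_door). Since O(not update_ballot) holds, K gives O(not lock_door).
So O(not lock_door) holds, i.e. lock_door is forbidden. None of the other listed options is forbidden under the premises.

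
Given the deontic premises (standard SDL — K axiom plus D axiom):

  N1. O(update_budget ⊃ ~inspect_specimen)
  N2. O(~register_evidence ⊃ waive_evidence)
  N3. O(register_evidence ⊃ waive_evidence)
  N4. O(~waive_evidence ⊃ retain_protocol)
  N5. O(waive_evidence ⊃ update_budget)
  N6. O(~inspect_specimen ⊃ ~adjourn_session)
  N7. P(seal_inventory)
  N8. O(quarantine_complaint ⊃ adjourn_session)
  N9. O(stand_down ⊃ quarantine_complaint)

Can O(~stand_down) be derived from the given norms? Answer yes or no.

Premises 2 and 3 cover both cases: O(~register_evidence ⊃ waive_evidence) and O(register_evidence ⊃ waive_evidence). Since ~register_evidence ∨ register_evidence is a tautology, O(waive_evidence) follows.
With premise 5, O(waive_evidence ⊃ update_budget), the K-axiom yields O(update_budget).
Applying K to premise 1 (O(update_budget ⊃ ~inspect_specimen)) and O(update_budget) yields O(~inspect_specimen).
From O(~inspect_specimen) and premise 6, O(~inspect_specimen ⊃ ~adjourn_session), we obtain O(~adjourn_session).
Premise 8 is O(quarantine_complaint ⊃ adjourn_session); contrapositively O(~adjourn_session ⊃ ~quarantine_complaint). Since O(~adjourn_session) holds, K gives O(~quarantine_complaint).
Premise 9 is O(stand_down ⊃ quarantine_complaint); contrapositively O(~quarantine_complaint ⊃ ~stand_down). Since O(~quarantine_complaint) holds, K gives O(~stand_down).
Premises 4, 7 do not contribute to this derivation.
So O(~stand_down) follows.

Yes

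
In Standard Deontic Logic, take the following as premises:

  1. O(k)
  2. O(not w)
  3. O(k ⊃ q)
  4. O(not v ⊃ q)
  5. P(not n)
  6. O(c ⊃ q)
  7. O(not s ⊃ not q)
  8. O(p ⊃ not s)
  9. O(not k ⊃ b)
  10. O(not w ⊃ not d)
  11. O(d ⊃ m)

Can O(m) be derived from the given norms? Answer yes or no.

No

Premise 11 is O(d ⊃ m), but O(d) is not derivable from the premises, so it does not yield O(m).
No other premise forces O(m). An ideal world satisfying every premise can still have m false, so O(m) is not derivable.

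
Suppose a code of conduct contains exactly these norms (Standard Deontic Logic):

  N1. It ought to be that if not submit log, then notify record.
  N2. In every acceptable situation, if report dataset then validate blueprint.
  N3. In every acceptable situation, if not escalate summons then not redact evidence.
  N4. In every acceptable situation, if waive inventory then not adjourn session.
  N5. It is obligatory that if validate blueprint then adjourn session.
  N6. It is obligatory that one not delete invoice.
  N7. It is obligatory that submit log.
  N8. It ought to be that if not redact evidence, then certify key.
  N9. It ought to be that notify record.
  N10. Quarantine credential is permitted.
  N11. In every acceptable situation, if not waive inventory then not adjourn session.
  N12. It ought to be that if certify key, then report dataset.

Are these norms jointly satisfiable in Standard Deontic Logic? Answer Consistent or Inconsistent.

Premise 1 is O(¬submit_log → notify_record); even if O(notify_record) held, inferring O(¬submit_log) would be affirming the consequent — invalid.
So O(¬submit_log) is not derivable, and the apparent clash with O(submit_log) does not arise.
A world satisfying every obligation exists (e.g. adjourn_session=false, certify_key=false, delete_invoice=false, escalate_summons=true, notify_record=true, quarantine_credential=false, redact_evidence=true, report_dataset=false, submit_log=true, validate_blueprint=false, waive_inventory=false); no atom is both obligatory and forbidden, so the set is consistent.

Consistent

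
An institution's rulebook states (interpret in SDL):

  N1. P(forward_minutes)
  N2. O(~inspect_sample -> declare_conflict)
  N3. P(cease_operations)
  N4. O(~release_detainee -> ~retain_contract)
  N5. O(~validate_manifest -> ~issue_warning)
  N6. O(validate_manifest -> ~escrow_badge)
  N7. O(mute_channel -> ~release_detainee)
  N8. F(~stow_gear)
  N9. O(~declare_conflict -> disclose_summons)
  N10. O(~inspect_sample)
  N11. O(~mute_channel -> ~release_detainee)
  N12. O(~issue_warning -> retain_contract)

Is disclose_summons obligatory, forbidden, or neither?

Premise 9 is O(~declare_conflict -> disclose_summons), but O(~declare_conflict) is not derivable from the premises, so it does not yield O(disclose_summons).
No premise or chain of K-axiom applications forces O(disclose_summons), and none forces O(~disclose_summons). So disclose_summons is neither obligatory nor forbidden under these norms.

Neither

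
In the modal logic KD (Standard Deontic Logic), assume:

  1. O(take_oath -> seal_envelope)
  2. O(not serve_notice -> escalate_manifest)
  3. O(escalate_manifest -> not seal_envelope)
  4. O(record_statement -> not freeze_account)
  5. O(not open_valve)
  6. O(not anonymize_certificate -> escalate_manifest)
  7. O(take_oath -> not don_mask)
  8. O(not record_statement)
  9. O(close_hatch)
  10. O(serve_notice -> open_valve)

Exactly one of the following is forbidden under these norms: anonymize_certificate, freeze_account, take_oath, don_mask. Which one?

take_oath

From premise 5 we have O(not open_valve).
The contrapositive of premise 10 (O(serve_notice -> open_valve)) is O(not open_valve -> not serve_notice), and O(not open_valve) is already established, so O(not serve_notice).
Premise 2 is O(not serve_notice -> escalate_manifest); since O(not serve_notice), deontic closure gives O(escalate_manifest).
With premise 3, O(escalate_manifest -> not seal_envelope), the K-axiom yields O(not seal_envelope).
Premise 1, O(take_oath -> seal_envelope), contraposes to O(not seal_envelope -> not take_oath); with O(not seal_envelope) we get O(not take_oath).
So O(not take_oath) holds, i.e. take_oath is forbidden. None of the other listed options is forbidden under the premises.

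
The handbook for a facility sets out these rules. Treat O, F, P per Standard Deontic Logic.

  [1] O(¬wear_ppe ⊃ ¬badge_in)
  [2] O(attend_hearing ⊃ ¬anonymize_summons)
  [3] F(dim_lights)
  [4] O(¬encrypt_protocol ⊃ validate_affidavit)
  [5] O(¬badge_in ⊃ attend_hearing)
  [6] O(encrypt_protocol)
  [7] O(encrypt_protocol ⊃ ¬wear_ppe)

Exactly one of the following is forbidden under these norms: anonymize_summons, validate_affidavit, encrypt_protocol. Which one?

anonymize_summons

Premise 6 gives O(encrypt_protocol).
With premise 7, O(encrypt_protocol ⊃ ¬wear_ppe), the K-axiom yields O(¬wear_ppe).
From O(¬wear_ppe) and premise 1, O(¬wear_ppe ⊃ ¬badge_in), we obtain O(¬badge_in).
With premise 5, O(¬badge_in ⊃ attend_hearing), the K-axiom yields O(attend_hearing).
From O(attend_hearing) and premise 2, O(attend_hearing ⊃ ¬anonymize_summons), we obtain O(¬anonymize_summons).
So O(¬anonymize_summons) holds, i.e. anonymize_summons is forbidden. None of the other listed options is forbidden under the premises.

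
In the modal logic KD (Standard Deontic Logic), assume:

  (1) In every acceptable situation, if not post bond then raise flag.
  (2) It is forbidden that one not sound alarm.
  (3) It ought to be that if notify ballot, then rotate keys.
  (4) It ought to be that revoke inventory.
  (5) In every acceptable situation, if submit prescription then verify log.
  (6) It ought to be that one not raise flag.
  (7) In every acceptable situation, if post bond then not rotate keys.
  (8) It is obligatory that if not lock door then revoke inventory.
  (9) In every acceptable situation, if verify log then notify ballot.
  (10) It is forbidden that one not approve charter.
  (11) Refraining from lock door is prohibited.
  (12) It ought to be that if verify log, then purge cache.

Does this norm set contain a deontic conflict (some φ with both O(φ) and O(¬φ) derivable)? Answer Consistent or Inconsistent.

Consistent

Premise 8 is O(¬lock_door → revoke_inventory); even if O(revoke_inventory) held, inferring O(¬lock_door) would be affirming the consequent — invalid.
So O(¬lock_door) is not derivable, and the apparent clash with O(lock_door) does not arise.
A world satisfying every obligation exists (e.g. approve_charter=true, lock_door=true, notify_ballot=false, post_bond=true, purge_cache=false, raise_flag=false, revoke_inventory=true, rotate_keys=false, sound_alarm=true, submit_prescription=false, verify_log=false); no atom is both obligatory and forbidden, so the set is consistent.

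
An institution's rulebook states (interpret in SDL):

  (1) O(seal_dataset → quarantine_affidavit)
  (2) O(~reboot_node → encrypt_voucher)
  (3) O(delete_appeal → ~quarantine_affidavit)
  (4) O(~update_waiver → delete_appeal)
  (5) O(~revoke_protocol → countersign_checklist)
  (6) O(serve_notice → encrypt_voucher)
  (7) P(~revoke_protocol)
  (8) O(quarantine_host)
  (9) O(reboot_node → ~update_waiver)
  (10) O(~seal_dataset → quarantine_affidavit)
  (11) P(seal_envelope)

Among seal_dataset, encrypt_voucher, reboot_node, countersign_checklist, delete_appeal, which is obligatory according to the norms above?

Premises 1 and 10 are O(seal_dataset → quarantine_affidavit) and O(~seal_dataset → quarantine_affidavit); every ideal world satisfies seal_dataset or ~seal_dataset, so in either case quarantine_affidavit holds — hence O(quarantine_affidavit).
Premise 3, O(delete_appeal → ~quarantine_affidavit), contraposes to O(quarantine_affidavit → ~delete_appeal); with O(quarantine_affidavit) we get O(~delete_appeal).
The contrapositive of premise 4 (O(~update_waiver → delete_appeal)) is O(~delete_appeal → update_waiver), and O(~delete_appeal) is already established, so O(update_waiver).
The contrapositive of premise 9 (O(reboot_node → ~update_waiver)) is O(update_waiver → ~reboot_node), and O(update_waiver) is already established, so O(~reboot_node).
From O(~reboot_node) and premise 2, O(~reboot_node → encrypt_voucher), we obtain O(encrypt_voucher).
So O(encrypt_voucher) holds — encrypt_voucher is obligatory. None of the other listed options is made obligatory by any chain of premises.

encrypt_voucher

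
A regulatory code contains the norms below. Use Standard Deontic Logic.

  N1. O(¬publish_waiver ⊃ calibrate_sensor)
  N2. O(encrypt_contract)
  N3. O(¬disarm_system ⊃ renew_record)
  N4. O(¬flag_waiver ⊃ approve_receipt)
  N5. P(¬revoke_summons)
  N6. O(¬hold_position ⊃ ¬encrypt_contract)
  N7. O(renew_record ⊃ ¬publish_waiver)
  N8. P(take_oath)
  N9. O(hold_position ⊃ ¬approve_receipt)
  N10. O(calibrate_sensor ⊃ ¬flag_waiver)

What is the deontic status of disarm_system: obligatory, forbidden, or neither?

Obligatory

Premise 2 states O(encrypt_contract) outright.
Premise 6, O(¬hold_position ⊃ ¬encrypt_contract), contraposes to O(encrypt_contract ⊃ hold_position); with O(encrypt_contract) we get O(hold_position).
From O(hold_position) and premise 9, O(hold_position ⊃ ¬approve_receipt), we obtain O(¬approve_receipt).
Premise 4 is O(¬flag_waiver ⊃ approve_receipt); contrapositively O(¬approve_receipt ⊃ flag_waiver). Since O(¬approve_receipt) holds, K gives O(flag_waiver).
Premise 10, O(calibrate_sensor ⊃ ¬flag_waiver), contraposes to O(flag_waiver ⊃ ¬calibrate_sensor); with O(flag_waiver) we get O(¬calibrate_sensor).
The contrapositive of premise 1 (O(¬publish_waiver ⊃ calibrate_sensor)) is O(¬calibrate_sensor ⊃ publish_waiver), and O(¬calibrate_sensor) is already established, so O(publish_waiver).
Premise 7 is O(renew_record ⊃ ¬publish_waiver); contrapositively O(publish_waiver ⊃ ¬renew_record). Since O(publish_waiver) holds, K gives O(¬renew_record).
The contrapositive of premise 3 (O(¬disarm_system ⊃ renew_record)) is O(¬renew_record ⊃ disarm_system), and O(¬renew_record) is already established, so O(disarm_system).
Premises 5, 8 do not contribute to this derivation.
Hence disarm_system is obligatory.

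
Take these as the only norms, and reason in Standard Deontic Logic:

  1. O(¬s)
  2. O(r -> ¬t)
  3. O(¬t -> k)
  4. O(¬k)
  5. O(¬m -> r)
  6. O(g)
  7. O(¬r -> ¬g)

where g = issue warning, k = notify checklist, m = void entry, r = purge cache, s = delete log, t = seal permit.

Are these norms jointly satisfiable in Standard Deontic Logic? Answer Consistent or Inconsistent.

Inconsistent

Premise 6 states O(g) outright.
The contrapositive of premise 7 (O(¬r -> ¬g)) is O(g -> r), and O(g) is already established, so O(r).
Premise 2 is O(r -> ¬t); since O(r), deontic closure gives O(¬t).
Premise 3 is O(¬t -> k); since O(¬t), deontic closure gives O(k).
But premise 4 directly asserts O(¬k).
We now have both O(k) and O(¬k) — k is simultaneously obligatory and forbidden, violating the D-axiom.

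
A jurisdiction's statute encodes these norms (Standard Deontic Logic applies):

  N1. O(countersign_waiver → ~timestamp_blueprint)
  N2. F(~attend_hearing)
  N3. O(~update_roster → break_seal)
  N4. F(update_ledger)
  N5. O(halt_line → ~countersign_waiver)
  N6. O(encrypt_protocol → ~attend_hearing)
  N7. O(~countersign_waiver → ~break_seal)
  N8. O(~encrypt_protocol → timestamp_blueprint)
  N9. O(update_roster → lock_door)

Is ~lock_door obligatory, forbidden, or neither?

Premise 2 is F(~attend_hearing), i.e. O(attend_hearing).
Premise 6 is O(encrypt_protocol → ~attend_hearing); contrapositively O(attend_hearing → ~encrypt_protocol). Since O(attend_hearing) holds, K gives O(~encrypt_protocol).
With premise 8, O(~encrypt_protocol → timestamp_blueprint), the K-axiom yields O(timestamp_blueprint).
Premise 1 is O(countersign_waiver → ~timestamp_blueprint); contrapositively O(timestamp_blueprint → ~countersign_waiver). Since O(timestamp_blueprint) holds, K gives O(~countersign_waiver).
With premise 7, O(~countersign_waiver → ~break_seal), the K-axiom yields O(~break_seal).
The contrapositive of premise 3 (O(~update_roster → break_seal)) is O(~break_seal → update_roster), and O(~break_seal) is already established, so O(update_roster).
Applying K to premise 9 (O(update_roster → lock_door)) and O(update_roster) yields O(lock_door).
Premises 4, 5 do not contribute to this derivation.
Thus O(lock_door), which is F(~lock_door): ~lock_door is forbidden.

Forbidden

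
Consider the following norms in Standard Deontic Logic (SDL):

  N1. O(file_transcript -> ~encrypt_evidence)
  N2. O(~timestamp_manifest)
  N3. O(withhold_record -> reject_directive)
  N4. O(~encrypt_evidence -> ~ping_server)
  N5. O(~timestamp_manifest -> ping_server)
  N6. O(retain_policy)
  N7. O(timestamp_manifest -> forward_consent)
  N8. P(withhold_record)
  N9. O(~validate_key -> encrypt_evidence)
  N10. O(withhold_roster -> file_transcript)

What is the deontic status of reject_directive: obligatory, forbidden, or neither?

Neither

Premise 3 is O(withhold_record -> reject_directive), but O(withhold_record) is not derivable from the premises (the permission P(withhold_record) asserts only ~O(~withhold_record), not O(withhold_record)), so it does not yield O(reject_directive).
No premise or chain of K-axiom applications forces O(reject_directive), and none forces O(~reject_directive). So reject_directive is neither obligatory nor forbidden under these norms.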